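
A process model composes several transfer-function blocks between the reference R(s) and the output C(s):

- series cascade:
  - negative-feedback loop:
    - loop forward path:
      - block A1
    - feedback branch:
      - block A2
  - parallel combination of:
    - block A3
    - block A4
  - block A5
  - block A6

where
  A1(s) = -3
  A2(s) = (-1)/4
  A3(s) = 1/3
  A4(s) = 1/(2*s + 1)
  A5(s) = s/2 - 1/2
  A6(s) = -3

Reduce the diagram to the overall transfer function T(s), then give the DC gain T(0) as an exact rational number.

The answer is -24/7.

Reasoning:
[1] reduce the feedback loop with forward A1 and return A2; result (-12)/7
[2] parallel reduction of A3, A4; result (2*s + 4)/(6*s + 3)
[3] cascade [A1/(1+A1*A2)], (A3+A4), A5, A6; result (12*s^2 + 12*s - 24)/(14*s + 7)
The step-3 result is T(s). Setting s = 0: T(0) = -24/7.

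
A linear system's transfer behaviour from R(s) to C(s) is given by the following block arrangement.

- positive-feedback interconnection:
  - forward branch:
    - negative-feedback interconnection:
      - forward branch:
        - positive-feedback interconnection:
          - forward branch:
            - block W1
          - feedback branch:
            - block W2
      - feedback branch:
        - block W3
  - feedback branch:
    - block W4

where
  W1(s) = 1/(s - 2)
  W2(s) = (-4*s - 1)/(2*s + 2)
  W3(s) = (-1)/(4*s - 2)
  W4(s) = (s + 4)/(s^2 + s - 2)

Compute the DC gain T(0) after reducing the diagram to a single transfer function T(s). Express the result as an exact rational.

The answer is 1.

Reasoning:
Step 1 - close the feedback loop around W1, W2 -> (2*s + 2)/(2*s^2 + 2*s - 3)
Step 2 - apply the feedback formula to [W1/(1-W1*W2)], W3 -> (4*s^2 + 2*s - 2)/(4*s^3 + 2*s^2 - 9*s + 2)
Step 3 - collapse the loop ([[W1/(1-W1*W2)]/(1+[W1/(1-W1*W2)]*W3)] forward, W4 return) -> (4*s^4 + 6*s^3 - 8*s^2 - 6*s + 4)/(4*s^5 + 6*s^4 - 19*s^3 - 29*s^2 + 14*s + 4)
Evaluating the step-3 result (the overall T(s)) at s = 0 gives T(0) = 4/4 = 1.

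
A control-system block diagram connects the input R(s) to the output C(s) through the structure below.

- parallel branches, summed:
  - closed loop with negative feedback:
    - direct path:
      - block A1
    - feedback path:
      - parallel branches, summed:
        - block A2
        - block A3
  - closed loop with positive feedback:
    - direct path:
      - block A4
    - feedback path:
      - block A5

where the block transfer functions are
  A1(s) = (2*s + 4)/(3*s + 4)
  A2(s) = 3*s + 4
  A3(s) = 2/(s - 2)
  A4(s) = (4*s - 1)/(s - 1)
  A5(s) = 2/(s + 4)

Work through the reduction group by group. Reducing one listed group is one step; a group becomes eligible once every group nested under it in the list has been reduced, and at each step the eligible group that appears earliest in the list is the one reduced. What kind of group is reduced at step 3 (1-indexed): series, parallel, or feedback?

The answer is feedback.

Reasoning:
Step 1: add A2, A3 (parallel)
Step 2: collapse the loop (A1 forward, (A2+A3) return)
Step 3: close the feedback loop around A4, A5
Step 4: combine [A1/(1+A1*(A2+A3))], [A4/(1-A4*A5)] in parallel
So the answer for step 3 is feedback.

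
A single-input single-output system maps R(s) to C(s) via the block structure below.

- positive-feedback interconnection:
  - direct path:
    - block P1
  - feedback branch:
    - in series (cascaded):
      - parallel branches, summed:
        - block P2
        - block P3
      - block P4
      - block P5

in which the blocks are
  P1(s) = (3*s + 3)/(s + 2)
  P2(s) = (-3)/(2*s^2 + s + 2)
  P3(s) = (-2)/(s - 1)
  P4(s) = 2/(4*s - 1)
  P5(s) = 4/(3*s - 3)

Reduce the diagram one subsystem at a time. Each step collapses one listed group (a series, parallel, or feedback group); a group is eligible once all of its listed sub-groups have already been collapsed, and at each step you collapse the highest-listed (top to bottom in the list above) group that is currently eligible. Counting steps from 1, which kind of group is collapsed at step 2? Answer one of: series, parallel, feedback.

Answer: series

Working:
Step 1: combine P2, P3 in parallel
Step 2: series reduction of (P2+P3), P4, P5
Step 3: collapse the loop (P1 forward, ((P2+P3)*P4*P5) return)
Step 2: series.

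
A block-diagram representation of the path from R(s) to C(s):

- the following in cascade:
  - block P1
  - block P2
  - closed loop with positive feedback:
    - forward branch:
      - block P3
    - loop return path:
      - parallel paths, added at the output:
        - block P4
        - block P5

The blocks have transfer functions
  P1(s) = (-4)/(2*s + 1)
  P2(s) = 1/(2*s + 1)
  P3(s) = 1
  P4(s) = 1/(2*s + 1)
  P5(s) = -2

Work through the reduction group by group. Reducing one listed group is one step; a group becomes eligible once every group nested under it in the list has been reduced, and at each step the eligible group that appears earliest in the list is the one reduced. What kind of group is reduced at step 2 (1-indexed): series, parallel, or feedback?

The answer is feedback.

Reasoning:
Step 1: combine P4, P5 in parallel
Step 2: apply the feedback formula to P3, (P4+P5)
Step 3: reduce the series chain P1, P2, [P3/(1-P3*(P4+P5))]
Step 2 collapses a feedback group.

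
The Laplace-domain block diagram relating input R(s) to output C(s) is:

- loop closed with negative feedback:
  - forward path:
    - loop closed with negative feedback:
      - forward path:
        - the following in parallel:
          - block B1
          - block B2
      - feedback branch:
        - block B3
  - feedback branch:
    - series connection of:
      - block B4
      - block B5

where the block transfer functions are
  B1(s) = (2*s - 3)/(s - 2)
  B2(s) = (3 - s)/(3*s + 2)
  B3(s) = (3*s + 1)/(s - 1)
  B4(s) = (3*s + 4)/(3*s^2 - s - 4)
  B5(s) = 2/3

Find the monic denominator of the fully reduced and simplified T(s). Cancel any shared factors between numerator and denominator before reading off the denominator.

Answer: s^5 - 7*s^4/27 - 262*s^3/81 - 26*s^2/81 + 8*s/3 + 32/27

Working:
Step 1 - sum the parallel branches B1, B2: (5*s^2 - 12)/(3*s^2 - 4*s - 4)
Step 2 - close the feedback loop around (B1+B2), B3: (5*s^3 - 5*s^2 - 12*s + 12)/(18*s^3 - 2*s^2 - 36*s - 8)
Step 3 - cascade B4, B5: (6*s + 8)/(9*s^2 - 3*s - 12)
Step 4 - collapse the loop ([(B1+B2)/(1+(B1+B2)*B3)] forward, (B4*B5) return): (45*s^5 - 60*s^4 - 153*s^3 + 204*s^2 + 108*s - 144)/(162*s^5 - 42*s^4 - 524*s^3 - 52*s^2 + 432*s + 192)
T(s) is the step-4 result (common factors already cancelled). Leading coefficient of the denominator: 162. Divide through by 162 for the monic polynomial.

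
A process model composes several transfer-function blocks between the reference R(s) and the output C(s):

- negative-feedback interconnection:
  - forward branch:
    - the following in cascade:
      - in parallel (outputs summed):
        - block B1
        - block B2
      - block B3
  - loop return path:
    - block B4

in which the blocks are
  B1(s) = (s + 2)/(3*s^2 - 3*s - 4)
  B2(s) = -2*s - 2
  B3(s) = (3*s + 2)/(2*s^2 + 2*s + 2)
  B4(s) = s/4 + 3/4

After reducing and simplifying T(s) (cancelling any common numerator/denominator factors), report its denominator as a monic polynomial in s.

Reducing step by step:

1. parallel reduction of B1, B2 -> (-6*s^3 + 15*s + 10)/(3*s^2 - 3*s - 4)
2. series reduction of (B1+B2), B3 -> (-18*s^4 - 12*s^3 + 45*s^2 + 60*s + 20)/(6*s^4 - 8*s^2 - 14*s - 8)
3. close the feedback loop around ((B1+B2)*B3), B4 -> (72*s^4 + 48*s^3 - 180*s^2 - 240*s - 80)/(18*s^5 + 42*s^4 - 9*s^3 - 163*s^2 - 144*s - 28)
The result of step 3 is T(s) in lowest terms. Its denominator has leading coefficient 18; dividing the denominator through by 18 makes it monic.

Answer: s^5 + 7*s^4/3 - s^3/2 - 163*s^2/18 - 8*s - 14/9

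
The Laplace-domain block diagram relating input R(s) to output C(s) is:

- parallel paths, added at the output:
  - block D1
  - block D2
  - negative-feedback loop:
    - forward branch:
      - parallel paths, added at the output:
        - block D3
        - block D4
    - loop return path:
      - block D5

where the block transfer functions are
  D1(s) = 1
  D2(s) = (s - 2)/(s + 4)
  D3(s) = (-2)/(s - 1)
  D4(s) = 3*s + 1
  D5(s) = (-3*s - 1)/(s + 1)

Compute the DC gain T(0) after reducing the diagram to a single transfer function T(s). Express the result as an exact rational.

Answer: -1

Working:
Step 1. parallel reduction of D3, D4 = (3*s^2 - 2*s - 3)/(s - 1)
Step 2. collapse the loop ((D3+D4) forward, D5 return) = (-3*s^3 - s^2 + 5*s + 3)/(9*s^3 - 4*s^2 - 11*s - 2)
Step 3. reduce the parallel group D1, D2, [(D3+D4)/(1+(D3+D4)*D5)] = (15*s^4 - 3*s^3 - 29*s^2 - 3*s + 8)/(9*s^4 + 32*s^3 - 27*s^2 - 46*s - 8)
The step-3 result is T(s). Setting s = 0: T(0) = 8/(-8) = -1.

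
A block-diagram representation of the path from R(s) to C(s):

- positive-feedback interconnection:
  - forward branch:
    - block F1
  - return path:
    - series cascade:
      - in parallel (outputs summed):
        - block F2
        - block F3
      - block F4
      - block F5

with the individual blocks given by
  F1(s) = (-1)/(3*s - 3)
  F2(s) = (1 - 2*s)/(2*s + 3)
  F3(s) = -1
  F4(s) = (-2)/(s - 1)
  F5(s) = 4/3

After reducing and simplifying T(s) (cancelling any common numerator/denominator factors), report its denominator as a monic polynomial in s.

1. reduce the parallel group F2, F3: (-4*s - 2)/(2*s + 3)
2. series reduction of (F2+F3), F4, F5: (32*s + 16)/(6*s^2 + 3*s - 9)
3. close the feedback loop around F1, ((F2+F3)*F4*F5): (-6*s^2 - 3*s + 9)/(18*s^3 - 9*s^2 - 4*s + 43)
The result of step 3 is T(s) in lowest terms. Its denominator has leading coefficient 18; dividing the denominator through by 18 makes it monic.

Final answer: s^3 - s^2/2 - 2*s/9 + 43/18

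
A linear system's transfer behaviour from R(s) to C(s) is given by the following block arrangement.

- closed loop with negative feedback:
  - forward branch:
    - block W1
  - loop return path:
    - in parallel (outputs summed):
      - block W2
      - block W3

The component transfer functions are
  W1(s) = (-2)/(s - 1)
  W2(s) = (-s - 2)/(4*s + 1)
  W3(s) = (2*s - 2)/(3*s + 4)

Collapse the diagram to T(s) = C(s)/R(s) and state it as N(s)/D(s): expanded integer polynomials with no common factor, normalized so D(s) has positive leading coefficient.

Reducing step by step:

Step 1: parallel reduction of W2, W3 = (5*s^2 - 16*s - 10)/(12*s^2 + 19*s + 4)
Step 2: apply the feedback formula to W1, (W2+W3) - this is the overall T(s), already in the required normalized form

Answer: (-24*s^2 - 38*s - 8)/(12*s^3 - 3*s^2 + 17*s + 16)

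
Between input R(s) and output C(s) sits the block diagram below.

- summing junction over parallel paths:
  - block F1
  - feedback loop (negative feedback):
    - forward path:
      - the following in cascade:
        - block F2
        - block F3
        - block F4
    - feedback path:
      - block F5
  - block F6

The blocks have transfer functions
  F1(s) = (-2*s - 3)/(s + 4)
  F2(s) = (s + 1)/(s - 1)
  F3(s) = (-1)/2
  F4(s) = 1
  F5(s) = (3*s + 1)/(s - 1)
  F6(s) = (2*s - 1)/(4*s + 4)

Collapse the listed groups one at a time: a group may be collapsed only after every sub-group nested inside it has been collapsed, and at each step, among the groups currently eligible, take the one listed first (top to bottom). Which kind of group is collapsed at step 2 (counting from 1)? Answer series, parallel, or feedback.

Answer: feedback

Working:
Step 1: series reduction of F2, F3, F4
Step 2: reduce the feedback loop with forward (F2*F3*F4) and return F5
Step 3: sum the parallel branches F1, [(F2*F3*F4)/(1+(F2*F3*F4)*F5)], F6
So the answer for step 2 is feedback.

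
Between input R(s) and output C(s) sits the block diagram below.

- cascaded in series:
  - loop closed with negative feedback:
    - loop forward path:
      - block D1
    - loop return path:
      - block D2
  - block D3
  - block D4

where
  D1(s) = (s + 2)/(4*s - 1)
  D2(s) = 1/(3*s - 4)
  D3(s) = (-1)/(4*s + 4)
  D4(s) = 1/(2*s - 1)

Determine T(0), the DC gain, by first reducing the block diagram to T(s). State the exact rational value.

First reduce the diagram to T(s).

[1] feedback reduction of D1, D2 = (3*s^2 + 2*s - 8)/(12*s^2 - 18*s + 6)
[2] series reduction of [D1/(1+D1*D2)], D3, D4 = (-3*s^2 - 2*s + 8)/(96*s^4 - 96*s^3 - 72*s^2 + 96*s - 24)
The step-2 result is T(s). Setting s = 0: T(0) = 8/(-24) = -1/3.

Answer: -1/3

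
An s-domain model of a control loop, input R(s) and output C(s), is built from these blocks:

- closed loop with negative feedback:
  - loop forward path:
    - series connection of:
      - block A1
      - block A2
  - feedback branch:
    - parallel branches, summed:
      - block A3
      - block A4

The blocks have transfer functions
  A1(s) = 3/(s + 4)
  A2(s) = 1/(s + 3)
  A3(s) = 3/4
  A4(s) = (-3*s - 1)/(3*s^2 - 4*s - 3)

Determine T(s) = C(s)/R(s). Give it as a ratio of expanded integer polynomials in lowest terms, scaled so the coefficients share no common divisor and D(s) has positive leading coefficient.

Answer: (36*s^2 - 48*s - 36)/(12*s^4 + 68*s^3 + 47*s^2 - 348*s - 183)

Working:
Step 1: combine A1, A2 in series -> 3/(s^2 + 7*s + 12)
Step 2: sum the parallel branches A3, A4 -> (9*s^2 - 24*s - 13)/(12*s^2 - 16*s - 12)
Step 3: apply the feedback formula to (A1*A2), (A3+A4): this yields T(s), and no further normalization is needed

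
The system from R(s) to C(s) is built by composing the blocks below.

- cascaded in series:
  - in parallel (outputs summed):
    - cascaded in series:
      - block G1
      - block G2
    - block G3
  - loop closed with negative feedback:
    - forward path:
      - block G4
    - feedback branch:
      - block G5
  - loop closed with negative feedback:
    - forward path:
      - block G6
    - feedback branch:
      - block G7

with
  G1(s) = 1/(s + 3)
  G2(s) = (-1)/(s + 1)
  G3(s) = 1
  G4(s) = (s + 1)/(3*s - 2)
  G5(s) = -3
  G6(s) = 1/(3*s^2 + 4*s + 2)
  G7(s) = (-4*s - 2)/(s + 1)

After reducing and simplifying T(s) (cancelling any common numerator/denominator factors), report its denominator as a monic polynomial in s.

Step 1 - series reduction of G1, G2 = (-1)/(s^2 + 4*s + 3)
Step 2 - sum the parallel branches (G1*G2), G3 = (s^2 + 4*s + 2)/(s^2 + 4*s + 3)
Step 3 - apply the feedback formula to G4, G5 = -s/5 - 1/5
Step 4 - reduce the feedback loop with forward G6 and return G7 = (s + 1)/(3*s^3 + 7*s^2 + 2*s)
Step 5 - series reduction of ((G1*G2)+G3), [G4/(1+G4*G5)], [G6/(1+G6*G7)] = (-s^3 - 5*s^2 - 6*s - 2)/(15*s^4 + 80*s^3 + 115*s^2 + 30*s)
No further cancellation is possible in the step-5 result, so that is T(s). Its denominator becomes monic after dividing by the leading coefficient 15.

Hence the answer: s^4 + 16*s^3/3 + 23*s^2/3 + 2*s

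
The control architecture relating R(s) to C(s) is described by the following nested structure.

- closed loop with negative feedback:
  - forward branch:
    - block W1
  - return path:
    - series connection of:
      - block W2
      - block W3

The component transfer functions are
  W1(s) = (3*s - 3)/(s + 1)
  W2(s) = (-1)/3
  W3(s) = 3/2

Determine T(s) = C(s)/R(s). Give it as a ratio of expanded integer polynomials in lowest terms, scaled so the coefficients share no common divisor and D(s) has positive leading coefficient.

1. multiply W2, W3 (series); result (-1)/2
2. reduce the feedback loop with forward W1 and return (W2*W3), which is the overall transfer function T(s) = C(s)/R(s) in lowest terms

Answer: (6 - 6*s)/(s - 5)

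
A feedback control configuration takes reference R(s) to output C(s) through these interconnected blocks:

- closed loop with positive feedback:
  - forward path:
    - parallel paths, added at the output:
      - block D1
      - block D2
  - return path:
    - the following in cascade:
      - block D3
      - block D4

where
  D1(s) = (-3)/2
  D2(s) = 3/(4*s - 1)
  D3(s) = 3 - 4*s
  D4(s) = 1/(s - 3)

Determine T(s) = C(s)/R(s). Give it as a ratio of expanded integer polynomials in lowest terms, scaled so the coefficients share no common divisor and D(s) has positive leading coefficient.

The answer is (12*s^2 - 45*s + 27)/(40*s^2 - 46*s + 21).

Reasoning:
(1) combine D1, D2 in parallel, giving (9 - 12*s)/(8*s - 2)
(2) cascade D3, D4, giving (3 - 4*s)/(s - 3)
(3) reduce the feedback loop with forward (D1+D2) and return (D3*D4); the result is T(s) itself (integer coefficients, no common factor, positive leading denominator coefficient)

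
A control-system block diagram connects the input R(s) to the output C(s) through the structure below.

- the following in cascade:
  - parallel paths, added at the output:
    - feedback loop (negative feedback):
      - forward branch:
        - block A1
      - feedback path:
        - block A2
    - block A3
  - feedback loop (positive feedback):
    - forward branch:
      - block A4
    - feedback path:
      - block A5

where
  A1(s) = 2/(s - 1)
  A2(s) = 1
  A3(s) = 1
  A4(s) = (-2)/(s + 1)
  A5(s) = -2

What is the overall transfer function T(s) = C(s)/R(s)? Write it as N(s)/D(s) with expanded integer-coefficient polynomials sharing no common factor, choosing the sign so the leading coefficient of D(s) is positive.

The answer is (-2*s - 6)/(s^2 - 2*s - 3).

Reasoning:
[1] feedback reduction of A1, A2 = 2/(s + 1)
[2] add [A1/(1+A1*A2)], A3 (parallel) = (s + 3)/(s + 1)
[3] feedback reduction of A4, A5 = (-2)/(s - 3)
[4] cascade ([A1/(1+A1*A2)]+A3), [A4/(1-A4*A5)]; the result is T(s) itself (integer coefficients, no common factor, positive leading denominator coefficient)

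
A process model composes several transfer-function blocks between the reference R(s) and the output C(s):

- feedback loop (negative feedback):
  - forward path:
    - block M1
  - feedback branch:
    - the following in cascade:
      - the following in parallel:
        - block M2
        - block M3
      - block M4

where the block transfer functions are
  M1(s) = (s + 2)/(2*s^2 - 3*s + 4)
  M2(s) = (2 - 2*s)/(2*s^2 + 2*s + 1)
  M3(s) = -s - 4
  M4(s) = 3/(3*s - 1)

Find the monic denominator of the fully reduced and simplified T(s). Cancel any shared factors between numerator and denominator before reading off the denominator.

First reduce the diagram to T(s).

Step 1: reduce the parallel group M2, M3; result (-2*s^3 - 10*s^2 - 11*s - 2)/(2*s^2 + 2*s + 1)
Step 2: reduce the series chain (M2+M3), M4; result (-6*s^3 - 30*s^2 - 33*s - 6)/(6*s^3 + 4*s^2 + s - 1)
Step 3: feedback reduction of M1, ((M2+M3)*M4); result (6*s^4 + 16*s^3 + 9*s^2 + s - 2)/(12*s^5 - 16*s^4 - 28*s^3 - 82*s^2 - 65*s - 16)
T(s) is the step-3 result (common factors already cancelled). Leading coefficient of the denominator: 12. Divide through by 12 for the monic polynomial.

Answer: s^5 - 4*s^4/3 - 7*s^3/3 - 41*s^2/6 - 65*s/12 - 4/3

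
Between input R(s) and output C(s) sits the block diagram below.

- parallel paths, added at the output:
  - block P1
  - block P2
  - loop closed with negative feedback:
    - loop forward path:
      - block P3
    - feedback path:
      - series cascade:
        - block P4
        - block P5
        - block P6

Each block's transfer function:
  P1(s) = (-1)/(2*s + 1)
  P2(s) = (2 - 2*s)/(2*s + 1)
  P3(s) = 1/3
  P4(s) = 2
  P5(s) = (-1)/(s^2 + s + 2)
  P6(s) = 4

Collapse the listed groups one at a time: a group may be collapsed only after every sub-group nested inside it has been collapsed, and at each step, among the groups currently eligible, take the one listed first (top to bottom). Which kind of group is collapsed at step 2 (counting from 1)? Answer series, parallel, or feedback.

Step 1 - multiply P4, P5, P6 (series)
Step 2 - collapse the loop (P3 forward, (P4*P5*P6) return)
Step 3 - parallel reduction of P1, P2, [P3/(1+P3*(P4*P5*P6))]
Step 2: feedback.

Therefore the answer is feedback.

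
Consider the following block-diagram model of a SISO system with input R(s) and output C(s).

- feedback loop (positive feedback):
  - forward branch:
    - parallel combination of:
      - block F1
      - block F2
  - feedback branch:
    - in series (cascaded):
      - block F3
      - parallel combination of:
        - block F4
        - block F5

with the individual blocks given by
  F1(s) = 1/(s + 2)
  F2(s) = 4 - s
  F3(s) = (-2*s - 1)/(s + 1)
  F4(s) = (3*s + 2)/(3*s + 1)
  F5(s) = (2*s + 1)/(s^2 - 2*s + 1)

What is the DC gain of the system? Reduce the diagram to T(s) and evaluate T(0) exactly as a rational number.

Step 1 - sum the parallel branches F1, F2 = (-s^2 + 2*s + 9)/(s + 2)
Step 2 - sum the parallel branches F4, F5 = (3*s^3 + 2*s^2 + 4*s + 3)/(3*s^3 - 5*s^2 + s + 1)
Step 3 - combine F3, (F4+F5) in series = (-6*s^4 - 7*s^3 - 10*s^2 - 10*s - 3)/(3*s^4 - 2*s^3 - 4*s^2 + 2*s + 1)
Step 4 - apply the feedback formula to (F1+F2), (F3*(F4+F5)) = (3*s^6 - 8*s^5 - 27*s^4 + 28*s^3 + 33*s^2 - 20*s - 9)/(6*s^6 - 8*s^5 - 62*s^4 - 65*s^3 - 101*s^2 - 101*s - 29)
The step-4 result is T(s). Setting s = 0: T(0) = -9/(-29) = 9/29.

Hence the answer: 9/29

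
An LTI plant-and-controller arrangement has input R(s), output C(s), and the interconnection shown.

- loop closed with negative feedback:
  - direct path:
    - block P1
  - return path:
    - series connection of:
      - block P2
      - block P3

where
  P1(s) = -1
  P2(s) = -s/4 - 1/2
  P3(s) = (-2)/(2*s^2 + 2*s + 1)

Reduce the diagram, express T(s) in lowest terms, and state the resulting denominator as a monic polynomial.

First reduce the diagram to T(s).

Step 1 - cascade P2, P3 gives (s + 2)/(4*s^2 + 4*s + 2)
Step 2 - feedback reduction of P1, (P2*P3) gives (-4*s^2 - 4*s - 2)/(4*s^2 + 3*s)
No further cancellation is possible in the step-2 result, so that is T(s). Its denominator becomes monic after dividing by the leading coefficient 4.

Answer: s^2 + 3*s/4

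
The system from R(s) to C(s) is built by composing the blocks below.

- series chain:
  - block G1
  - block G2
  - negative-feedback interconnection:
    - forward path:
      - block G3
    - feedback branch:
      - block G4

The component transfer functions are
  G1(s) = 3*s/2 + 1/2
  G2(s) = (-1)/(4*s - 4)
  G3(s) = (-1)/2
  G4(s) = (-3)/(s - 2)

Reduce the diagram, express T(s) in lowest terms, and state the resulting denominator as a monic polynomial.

Answer: s^2 - 3*s/2 + 1/2

Working:
Step 1. collapse the loop (G3 forward, G4 return) gives (2 - s)/(2*s - 1)
Step 2. cascade G1, G2, [G3/(1+G3*G4)] gives (3*s^2 - 5*s - 2)/(16*s^2 - 24*s + 8)
Step 2 gives the fully reduced T(s), with no common factor left to cancel. The denominator's leading coefficient is 16, so divide each of its coefficients by 16 to get the monic form.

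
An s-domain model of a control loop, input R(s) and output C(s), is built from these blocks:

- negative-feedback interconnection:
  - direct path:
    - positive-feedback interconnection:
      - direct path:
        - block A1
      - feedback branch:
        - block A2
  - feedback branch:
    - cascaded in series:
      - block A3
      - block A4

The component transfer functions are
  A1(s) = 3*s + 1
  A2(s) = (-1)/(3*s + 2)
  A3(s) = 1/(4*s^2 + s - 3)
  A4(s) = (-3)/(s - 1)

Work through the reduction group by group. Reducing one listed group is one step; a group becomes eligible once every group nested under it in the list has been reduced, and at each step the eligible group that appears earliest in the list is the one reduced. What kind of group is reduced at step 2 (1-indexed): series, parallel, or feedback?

Reducing step by step:

Step 1. reduce the feedback loop with forward A1 and return A2
Step 2. multiply A3, A4 (series)
Step 3. close the feedback loop around [A1/(1-A1*A2)], (A3*A4)
Step 2: series.

Answer: series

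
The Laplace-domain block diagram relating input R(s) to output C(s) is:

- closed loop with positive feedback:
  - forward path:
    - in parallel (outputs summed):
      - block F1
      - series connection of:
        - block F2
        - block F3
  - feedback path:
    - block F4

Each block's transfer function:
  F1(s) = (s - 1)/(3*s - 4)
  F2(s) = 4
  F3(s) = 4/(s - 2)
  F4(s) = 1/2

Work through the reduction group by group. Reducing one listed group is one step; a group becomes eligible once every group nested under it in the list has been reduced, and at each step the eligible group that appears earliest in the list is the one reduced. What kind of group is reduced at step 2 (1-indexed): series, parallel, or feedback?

(1) reduce the series chain F2, F3
(2) sum the parallel branches F1, (F2*F3)
(3) close the feedback loop around (F1+(F2*F3)), F4
So the answer for step 2 is parallel.

Hence the answer: parallel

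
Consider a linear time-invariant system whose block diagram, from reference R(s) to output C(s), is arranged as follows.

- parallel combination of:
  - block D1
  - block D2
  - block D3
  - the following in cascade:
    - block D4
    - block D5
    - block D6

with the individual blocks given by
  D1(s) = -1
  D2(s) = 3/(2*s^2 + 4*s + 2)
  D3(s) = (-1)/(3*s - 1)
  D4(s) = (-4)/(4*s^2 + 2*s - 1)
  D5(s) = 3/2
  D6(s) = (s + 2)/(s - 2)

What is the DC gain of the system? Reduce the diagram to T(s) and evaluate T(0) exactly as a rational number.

Step 1: reduce the series chain D4, D5, D6 gives (-6*s - 12)/(4*s^3 - 6*s^2 - 5*s + 2)
Step 2: combine D1, D2, D3, (D4*D5*D6) in parallel gives (-24*s^6 - 12*s^5 + 78*s^4 - 114*s^3 - 153*s^2 + 9*s + 18)/(24*s^6 + 4*s^5 - 82*s^4 - 58*s^3 + 22*s^2 + 14*s - 4)
DC gain: substitute s = 0 into T(s) from step 2: T(0) = 18/(-4) = -9/2.

Therefore the answer is -9/2.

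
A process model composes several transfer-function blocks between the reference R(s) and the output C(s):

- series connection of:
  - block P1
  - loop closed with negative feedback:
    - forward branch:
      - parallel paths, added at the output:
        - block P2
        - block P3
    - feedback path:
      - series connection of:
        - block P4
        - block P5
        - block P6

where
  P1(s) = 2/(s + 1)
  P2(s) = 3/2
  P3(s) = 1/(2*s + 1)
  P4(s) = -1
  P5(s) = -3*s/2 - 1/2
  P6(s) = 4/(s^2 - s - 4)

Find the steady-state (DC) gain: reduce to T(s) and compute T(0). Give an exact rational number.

First reduce the diagram to T(s).

1. parallel reduction of P2, P3 -> (6*s + 5)/(4*s + 2)
2. combine P4, P5, P6 in series -> (6*s + 2)/(s^2 - s - 4)
3. feedback reduction of (P2+P3), (P4*P5*P6) -> (6*s^3 - s^2 - 29*s - 20)/(4*s^3 + 34*s^2 + 24*s + 2)
4. combine P1, [(P2+P3)/(1+(P2+P3)*(P4*P5*P6))] in series -> (6*s^3 - s^2 - 29*s - 20)/(2*s^4 + 19*s^3 + 29*s^2 + 13*s + 1)
Evaluating the step-4 result (the overall T(s)) at s = 0 gives T(0) = -20/1 = -20.

Answer: -20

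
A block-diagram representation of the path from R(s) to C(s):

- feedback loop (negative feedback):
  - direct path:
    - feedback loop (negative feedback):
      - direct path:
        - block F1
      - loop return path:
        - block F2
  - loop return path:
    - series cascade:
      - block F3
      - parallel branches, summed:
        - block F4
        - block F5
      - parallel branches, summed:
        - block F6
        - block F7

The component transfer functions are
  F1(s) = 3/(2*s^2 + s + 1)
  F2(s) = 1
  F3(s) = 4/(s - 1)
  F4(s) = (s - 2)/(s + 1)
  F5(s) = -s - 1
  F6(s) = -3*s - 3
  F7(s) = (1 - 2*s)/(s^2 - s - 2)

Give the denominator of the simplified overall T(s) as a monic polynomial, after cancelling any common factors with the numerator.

Answer: s^6 + 35*s^5/2 + 33*s^4/2 + 19*s^3/2 - 175*s^2/2 - 165*s - 122

Working:
Step 1. reduce the feedback loop with forward F1 and return F2: 3/(2*s^2 + s + 4)
Step 2. add F4, F5 (parallel): (-s^2 - s - 3)/(s + 1)
Step 3. combine F6, F7 in parallel: (-3*s^3 + 7*s + 7)/(s^2 - s - 2)
Step 4. series reduction of F3, (F4+F5), (F6+F7): (12*s^5 + 12*s^4 + 8*s^3 - 56*s^2 - 112*s - 84)/(s^4 - s^3 - 3*s^2 + s + 2)
Step 5. collapse the loop ([F1/(1+F1*F2)] forward, (F3*(F4+F5)*(F6+F7)) return): (3*s^4 - 3*s^3 - 9*s^2 + 3*s + 6)/(2*s^6 + 35*s^5 + 33*s^4 + 19*s^3 - 175*s^2 - 330*s - 244)
No further cancellation is possible in the step-5 result, so that is T(s). Its denominator becomes monic after dividing by the leading coefficient 2.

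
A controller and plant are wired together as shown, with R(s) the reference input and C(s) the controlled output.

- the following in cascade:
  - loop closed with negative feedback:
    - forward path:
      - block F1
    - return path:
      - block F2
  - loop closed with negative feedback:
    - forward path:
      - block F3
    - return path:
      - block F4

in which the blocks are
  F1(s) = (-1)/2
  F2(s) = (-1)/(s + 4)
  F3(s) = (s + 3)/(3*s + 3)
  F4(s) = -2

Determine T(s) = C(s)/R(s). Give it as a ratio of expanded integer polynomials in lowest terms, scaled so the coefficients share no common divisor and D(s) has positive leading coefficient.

[1] close the feedback loop around F1, F2 gives (-s - 4)/(2*s + 9)
[2] apply the feedback formula to F3, F4 gives (s + 3)/(s - 3)
[3] multiply [F1/(1+F1*F2)], [F3/(1+F3*F4)] (series): this yields T(s), and no further normalization is needed

Answer: (-s^2 - 7*s - 12)/(2*s^2 + 3*s - 27)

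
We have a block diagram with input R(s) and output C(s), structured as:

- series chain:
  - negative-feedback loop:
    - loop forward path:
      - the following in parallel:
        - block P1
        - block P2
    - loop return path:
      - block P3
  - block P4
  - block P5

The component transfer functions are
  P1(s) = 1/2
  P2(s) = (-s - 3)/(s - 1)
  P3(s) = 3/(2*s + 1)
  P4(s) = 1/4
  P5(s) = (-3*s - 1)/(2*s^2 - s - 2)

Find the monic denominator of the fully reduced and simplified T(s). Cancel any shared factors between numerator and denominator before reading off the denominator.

Step 1. add P1, P2 (parallel) = (-s - 7)/(2*s - 2)
Step 2. reduce the feedback loop with forward (P1+P2) and return P3 = (-2*s^2 - 15*s - 7)/(4*s^2 - 5*s - 23)
Step 3. multiply [(P1+P2)/(1+(P1+P2)*P3)], P4, P5 (series) = (6*s^3 + 47*s^2 + 36*s + 7)/(32*s^4 - 56*s^3 - 196*s^2 + 132*s + 184)
T(s) is the step-3 result (common factors already cancelled). Leading coefficient of the denominator: 32. Divide through by 32 for the monic polynomial.

Answer: s^4 - 7*s^3/4 - 49*s^2/8 + 33*s/8 + 23/4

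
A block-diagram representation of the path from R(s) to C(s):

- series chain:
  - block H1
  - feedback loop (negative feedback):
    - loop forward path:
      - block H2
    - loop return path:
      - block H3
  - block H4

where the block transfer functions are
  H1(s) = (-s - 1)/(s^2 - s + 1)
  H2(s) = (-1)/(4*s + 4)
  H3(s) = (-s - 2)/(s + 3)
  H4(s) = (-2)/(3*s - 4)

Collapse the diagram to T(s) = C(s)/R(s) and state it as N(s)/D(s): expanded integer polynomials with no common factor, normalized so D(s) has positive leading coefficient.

1. feedback reduction of H2, H3 -> (-s - 3)/(4*s^2 + 17*s + 14)
2. reduce the series chain H1, [H2/(1+H2*H3)], H4: this yields T(s), and no further normalization is needed

Therefore the answer is (-2*s^2 - 8*s - 6)/(12*s^5 + 23*s^4 - 49*s^3 + 5*s^2 + 30*s - 56).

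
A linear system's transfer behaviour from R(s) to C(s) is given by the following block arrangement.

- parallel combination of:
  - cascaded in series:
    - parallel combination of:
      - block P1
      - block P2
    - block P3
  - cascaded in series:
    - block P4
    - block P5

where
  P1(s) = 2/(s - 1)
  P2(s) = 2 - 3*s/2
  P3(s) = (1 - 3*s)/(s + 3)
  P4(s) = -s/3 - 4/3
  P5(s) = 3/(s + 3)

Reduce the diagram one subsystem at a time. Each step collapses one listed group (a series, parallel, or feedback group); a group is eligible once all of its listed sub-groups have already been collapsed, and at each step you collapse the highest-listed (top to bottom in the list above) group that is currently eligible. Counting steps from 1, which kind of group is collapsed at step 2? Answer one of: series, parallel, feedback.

(1) add P1, P2 (parallel)
(2) multiply (P1+P2), P3 (series)
(3) multiply P4, P5 (series)
(4) reduce the parallel group ((P1+P2)*P3), (P4*P5)
Step 2 collapses a series group.

Answer: series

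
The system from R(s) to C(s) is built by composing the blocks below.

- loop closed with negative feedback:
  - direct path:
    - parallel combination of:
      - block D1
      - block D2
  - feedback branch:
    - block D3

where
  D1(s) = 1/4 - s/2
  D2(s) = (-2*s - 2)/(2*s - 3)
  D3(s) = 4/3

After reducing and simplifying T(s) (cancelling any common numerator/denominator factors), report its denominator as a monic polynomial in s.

1. combine D1, D2 in parallel, giving (-4*s^2 - 11)/(8*s - 12)
2. feedback reduction of (D1+D2), D3, giving (12*s^2 + 33)/(16*s^2 - 24*s + 80)
T(s) is the step-2 result (common factors already cancelled). Leading coefficient of the denominator: 16. Divide through by 16 for the monic polynomial.

Final answer: s^2 - 3*s/2 + 5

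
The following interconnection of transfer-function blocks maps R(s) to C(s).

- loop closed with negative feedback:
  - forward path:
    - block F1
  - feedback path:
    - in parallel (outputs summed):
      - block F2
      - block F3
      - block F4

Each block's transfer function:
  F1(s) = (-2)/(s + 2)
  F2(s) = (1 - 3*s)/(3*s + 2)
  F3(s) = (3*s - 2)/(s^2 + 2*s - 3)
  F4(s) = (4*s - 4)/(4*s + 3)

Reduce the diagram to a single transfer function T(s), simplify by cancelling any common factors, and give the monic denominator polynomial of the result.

Step 1. sum the parallel branches F2, F3, F4 = (27*s^3 + 4*s^2 + s + 3)/(12*s^4 + 41*s^3 + 4*s^2 - 39*s - 18)
Step 2. close the feedback loop around F1, (F2+F3+F4) = (-24*s^4 - 82*s^3 - 8*s^2 + 78*s + 36)/(12*s^5 + 65*s^4 + 32*s^3 - 39*s^2 - 98*s - 42)
The result of step 2 is T(s) in lowest terms. Its denominator has leading coefficient 12; dividing the denominator through by 12 makes it monic.

Therefore the answer is s^5 + 65*s^4/12 + 8*s^3/3 - 13*s^2/4 - 49*s/6 - 7/2.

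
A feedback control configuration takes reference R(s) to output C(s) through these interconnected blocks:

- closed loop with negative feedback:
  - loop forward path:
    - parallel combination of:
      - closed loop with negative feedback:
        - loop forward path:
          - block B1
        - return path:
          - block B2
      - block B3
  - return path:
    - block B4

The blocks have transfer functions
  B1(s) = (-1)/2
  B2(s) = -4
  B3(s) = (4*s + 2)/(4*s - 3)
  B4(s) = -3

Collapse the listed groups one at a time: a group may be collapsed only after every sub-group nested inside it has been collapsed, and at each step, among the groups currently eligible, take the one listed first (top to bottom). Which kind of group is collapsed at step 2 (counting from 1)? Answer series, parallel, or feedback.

1. collapse the loop (B1 forward, B2 return)
2. add [B1/(1+B1*B2)], B3 (parallel)
3. reduce the feedback loop with forward ([B1/(1+B1*B2)]+B3) and return B4
So the answer for step 2 is parallel.

Therefore the answer is parallel.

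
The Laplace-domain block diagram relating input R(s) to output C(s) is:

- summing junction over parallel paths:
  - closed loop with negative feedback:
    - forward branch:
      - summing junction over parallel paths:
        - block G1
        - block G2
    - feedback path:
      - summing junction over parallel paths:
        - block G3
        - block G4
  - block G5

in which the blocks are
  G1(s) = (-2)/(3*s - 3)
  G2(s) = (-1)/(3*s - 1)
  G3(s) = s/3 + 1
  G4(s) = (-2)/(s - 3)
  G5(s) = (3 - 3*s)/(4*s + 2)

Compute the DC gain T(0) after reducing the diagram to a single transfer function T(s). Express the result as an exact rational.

1. reduce the parallel group G1, G2; result (5 - 9*s)/(9*s^2 - 12*s + 3)
2. parallel reduction of G3, G4; result (s^2 - 15)/(3*s - 9)
3. close the feedback loop around (G1+G2), (G3+G4); result (-27*s^2 + 96*s - 45)/(18*s^3 - 112*s^2 + 252*s - 102)
4. combine [(G1+G2)/(1+(G1+G2)*(G3+G4))], G5 in parallel; result (-27*s^4 + 141*s^3 - 381*s^2 + 537*s - 198)/(36*s^4 - 206*s^3 + 392*s^2 + 48*s - 102)
DC gain: substitute s = 0 into T(s) from step 4: T(0) = -198/(-102) = 33/17.

Hence the answer: 33/17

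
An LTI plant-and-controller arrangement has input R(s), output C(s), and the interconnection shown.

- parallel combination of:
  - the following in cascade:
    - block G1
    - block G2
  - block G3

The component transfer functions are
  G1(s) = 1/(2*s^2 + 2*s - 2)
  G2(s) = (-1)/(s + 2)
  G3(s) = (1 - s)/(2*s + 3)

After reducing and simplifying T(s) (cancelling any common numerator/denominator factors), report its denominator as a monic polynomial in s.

The answer is s^4 + 9*s^3/2 + 11*s^2/2 - s/2 - 3.

Reasoning:
[1] combine G1, G2 in series: (-1)/(2*s^3 + 6*s^2 + 2*s - 4)
[2] parallel reduction of (G1*G2), G3: (-2*s^4 - 4*s^3 + 4*s^2 + 4*s - 7)/(4*s^4 + 18*s^3 + 22*s^2 - 2*s - 12)
That last expression is T(s), already simplified. Scaling its denominator by 1/4 (the reciprocal of the leading coefficient) yields the monic denominator.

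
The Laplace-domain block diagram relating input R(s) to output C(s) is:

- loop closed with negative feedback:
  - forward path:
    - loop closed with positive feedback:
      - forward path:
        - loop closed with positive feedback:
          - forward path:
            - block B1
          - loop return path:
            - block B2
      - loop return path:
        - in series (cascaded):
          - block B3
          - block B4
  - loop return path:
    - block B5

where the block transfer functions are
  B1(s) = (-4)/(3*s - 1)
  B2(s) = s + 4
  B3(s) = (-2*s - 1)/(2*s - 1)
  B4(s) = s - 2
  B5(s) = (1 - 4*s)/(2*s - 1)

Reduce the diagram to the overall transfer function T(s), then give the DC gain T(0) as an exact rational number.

Step 1. apply the feedback formula to B1, B2, giving (-4)/(7*s + 15)
Step 2. multiply B3, B4 (series), giving (-2*s^2 + 3*s + 2)/(2*s - 1)
Step 3. feedback reduction of [B1/(1-B1*B2)], (B3*B4), giving (4 - 8*s)/(6*s^2 + 35*s - 7)
Step 4. collapse the loop ([[B1/(1-B1*B2)]/(1-[B1/(1-B1*B2)]*(B3*B4))] forward, B5 return), giving (4 - 8*s)/(6*s^2 + 51*s - 11)
DC gain: substitute s = 0 into T(s) from step 4: T(0) = 4/(-11) = -4/11.

Final answer: -4/11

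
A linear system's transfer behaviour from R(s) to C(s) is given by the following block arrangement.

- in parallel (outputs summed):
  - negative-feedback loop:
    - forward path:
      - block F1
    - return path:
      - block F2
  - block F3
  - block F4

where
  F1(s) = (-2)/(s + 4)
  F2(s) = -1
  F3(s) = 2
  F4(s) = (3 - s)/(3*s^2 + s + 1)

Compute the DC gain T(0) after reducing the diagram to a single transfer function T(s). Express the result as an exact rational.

Answer: 14/3

Working:
[1] feedback reduction of F1, F2; result (-2)/(s + 6)
[2] combine [F1/(1+F1*F2)], F3, F4 in parallel; result (6*s^3 + 31*s^2 + 9*s + 28)/(3*s^3 + 19*s^2 + 7*s + 6)
Step 2 gives the overall T(s). Then T(0) = 28/6 = 14/3.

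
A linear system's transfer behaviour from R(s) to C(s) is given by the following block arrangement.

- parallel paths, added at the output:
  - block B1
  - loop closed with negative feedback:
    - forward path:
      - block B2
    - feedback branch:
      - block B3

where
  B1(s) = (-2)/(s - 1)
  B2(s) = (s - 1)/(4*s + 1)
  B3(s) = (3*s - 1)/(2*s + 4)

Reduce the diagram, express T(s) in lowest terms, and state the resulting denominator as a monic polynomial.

First reduce the diagram to T(s).

(1) close the feedback loop around B2, B3; result (2*s^2 + 2*s - 4)/(11*s^2 + 14*s + 5)
(2) combine B1, [B2/(1+B2*B3)] in parallel; result (2*s^3 - 22*s^2 - 34*s - 6)/(11*s^3 + 3*s^2 - 9*s - 5)
No further cancellation is possible in the step-2 result, so that is T(s). Its denominator becomes monic after dividing by the leading coefficient 11.

Answer: s^3 + 3*s^2/11 - 9*s/11 - 5/11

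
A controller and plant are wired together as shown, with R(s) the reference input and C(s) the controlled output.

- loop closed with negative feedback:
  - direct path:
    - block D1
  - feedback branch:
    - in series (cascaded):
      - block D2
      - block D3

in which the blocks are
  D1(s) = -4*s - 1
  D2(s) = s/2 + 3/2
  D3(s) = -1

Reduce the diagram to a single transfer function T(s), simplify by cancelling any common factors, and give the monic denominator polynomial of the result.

Step 1: cascade D2, D3: -s/2 - 3/2
Step 2: close the feedback loop around D1, (D2*D3): (-8*s - 2)/(4*s^2 + 13*s + 5)
Step 2 gives the fully reduced T(s), with no common factor left to cancel. The denominator's leading coefficient is 4, so divide each of its coefficients by 4 to get the monic form.

Final answer: s^2 + 13*s/4 + 5/4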